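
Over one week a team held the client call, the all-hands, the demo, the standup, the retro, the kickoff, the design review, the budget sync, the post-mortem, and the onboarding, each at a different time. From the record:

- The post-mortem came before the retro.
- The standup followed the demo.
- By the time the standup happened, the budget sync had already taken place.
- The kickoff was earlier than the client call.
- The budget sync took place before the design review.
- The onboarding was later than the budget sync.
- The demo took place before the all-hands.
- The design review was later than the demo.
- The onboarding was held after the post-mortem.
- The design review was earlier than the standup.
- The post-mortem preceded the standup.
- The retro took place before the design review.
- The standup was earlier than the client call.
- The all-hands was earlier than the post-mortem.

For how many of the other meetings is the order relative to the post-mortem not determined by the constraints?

Forced before the post-mortem: the all-hands and the demo; forced after the post-mortem: the client call, the design review, the onboarding, the retro, and the standup.
That leaves the budget sync and the kickoff with no forced order relative to the post-mortem — 2.

2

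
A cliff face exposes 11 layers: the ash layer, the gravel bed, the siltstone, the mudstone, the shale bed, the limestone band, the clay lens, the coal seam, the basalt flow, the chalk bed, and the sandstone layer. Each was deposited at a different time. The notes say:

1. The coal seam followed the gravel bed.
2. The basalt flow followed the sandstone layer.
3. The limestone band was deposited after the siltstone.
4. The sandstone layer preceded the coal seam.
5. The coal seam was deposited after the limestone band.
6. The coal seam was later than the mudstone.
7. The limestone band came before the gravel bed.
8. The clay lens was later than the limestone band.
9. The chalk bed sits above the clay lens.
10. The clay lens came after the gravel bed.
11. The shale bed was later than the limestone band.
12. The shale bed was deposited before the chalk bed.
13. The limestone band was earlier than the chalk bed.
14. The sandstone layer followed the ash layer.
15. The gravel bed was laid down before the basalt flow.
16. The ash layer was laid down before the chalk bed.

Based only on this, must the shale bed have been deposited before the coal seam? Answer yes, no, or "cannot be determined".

No chain of stated constraints runs from the shale bed to the coal seam, and none runs from the coal seam to the shale bed either.
So the relative order of the shale bed and the coal seam is not fixed by the given facts.

cannot be determined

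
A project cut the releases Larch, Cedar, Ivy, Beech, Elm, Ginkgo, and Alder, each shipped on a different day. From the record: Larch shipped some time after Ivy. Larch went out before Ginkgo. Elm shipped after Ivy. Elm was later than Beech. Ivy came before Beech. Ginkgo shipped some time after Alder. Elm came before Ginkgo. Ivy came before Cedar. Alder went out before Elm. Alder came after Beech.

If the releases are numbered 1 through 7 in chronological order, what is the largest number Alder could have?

Alder must come before Elm and Ginkgo — 2 releases forced after it.
Everything else can be placed before Alder in some valid order, so Alder can sit as late as position 7 − 2 = 5.

5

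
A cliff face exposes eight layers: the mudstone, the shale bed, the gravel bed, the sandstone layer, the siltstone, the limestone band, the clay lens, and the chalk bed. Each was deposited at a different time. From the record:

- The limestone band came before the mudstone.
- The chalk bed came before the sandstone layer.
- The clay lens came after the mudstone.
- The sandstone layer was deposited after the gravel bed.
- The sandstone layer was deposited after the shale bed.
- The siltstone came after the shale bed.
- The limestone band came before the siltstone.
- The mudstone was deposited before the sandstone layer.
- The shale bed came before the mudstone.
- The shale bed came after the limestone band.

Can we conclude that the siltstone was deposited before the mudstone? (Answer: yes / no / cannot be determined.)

No chain of stated constraints runs from the siltstone to the mudstone, and none runs from the mudstone to the siltstone either.
So the relative order of the siltstone and the mudstone is not fixed by the given facts.

cannot be determined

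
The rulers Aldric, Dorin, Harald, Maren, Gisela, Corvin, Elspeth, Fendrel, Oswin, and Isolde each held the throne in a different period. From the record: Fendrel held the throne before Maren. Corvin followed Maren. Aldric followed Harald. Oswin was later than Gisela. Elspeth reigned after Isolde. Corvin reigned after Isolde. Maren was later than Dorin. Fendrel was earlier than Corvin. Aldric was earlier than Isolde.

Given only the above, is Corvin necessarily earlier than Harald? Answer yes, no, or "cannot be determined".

no

Tracing the constraints gives Harald → Aldric → Isolde → Corvin, so Harald must come before Corvin.
That means Corvin cannot be before Harald.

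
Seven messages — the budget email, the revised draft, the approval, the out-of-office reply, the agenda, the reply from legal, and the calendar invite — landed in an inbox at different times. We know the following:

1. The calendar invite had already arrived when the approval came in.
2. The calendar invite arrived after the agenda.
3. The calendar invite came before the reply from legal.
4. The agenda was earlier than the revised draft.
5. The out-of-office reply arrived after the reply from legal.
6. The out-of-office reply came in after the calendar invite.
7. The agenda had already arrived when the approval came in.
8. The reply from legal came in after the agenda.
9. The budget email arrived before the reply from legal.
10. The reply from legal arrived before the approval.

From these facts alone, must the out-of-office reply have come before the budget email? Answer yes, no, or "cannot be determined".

Tracing the constraints gives the budget email → the reply from legal → the out-of-office reply, so the budget email must come before the out-of-office reply.
That means the out-of-office reply cannot be before the budget email.

no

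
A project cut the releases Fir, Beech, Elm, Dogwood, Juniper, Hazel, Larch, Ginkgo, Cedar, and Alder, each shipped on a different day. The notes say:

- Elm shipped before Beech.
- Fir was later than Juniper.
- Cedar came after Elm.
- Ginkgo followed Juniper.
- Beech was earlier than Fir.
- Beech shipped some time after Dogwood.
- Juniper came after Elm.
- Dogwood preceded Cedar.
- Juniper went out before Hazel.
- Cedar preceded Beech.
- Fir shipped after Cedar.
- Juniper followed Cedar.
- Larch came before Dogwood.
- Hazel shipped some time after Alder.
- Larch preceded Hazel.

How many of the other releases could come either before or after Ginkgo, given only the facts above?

4

Forced before Ginkgo: Cedar, Dogwood, Elm, Juniper, and Larch.
That leaves Alder, Beech, Fir, and Hazel with no forced order relative to Ginkgo — 4.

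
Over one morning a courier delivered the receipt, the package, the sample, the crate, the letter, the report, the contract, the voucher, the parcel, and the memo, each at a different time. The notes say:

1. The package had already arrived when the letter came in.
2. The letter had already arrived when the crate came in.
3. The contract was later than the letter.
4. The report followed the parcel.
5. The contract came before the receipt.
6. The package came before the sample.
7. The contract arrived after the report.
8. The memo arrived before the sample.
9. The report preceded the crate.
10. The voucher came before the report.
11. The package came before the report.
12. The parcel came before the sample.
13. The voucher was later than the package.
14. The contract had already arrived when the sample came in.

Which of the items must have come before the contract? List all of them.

Directly stated before the contract: the letter and the report.
The package reaches the contract via the package → the letter → the contract.
The parcel reaches the contract via the parcel → the report → the contract.
The voucher reaches the contract via the voucher → the report → the contract.
No chain forces the sample (or any of the others) ahead of the contract.

the letter, the package, the parcel, the report, the voucher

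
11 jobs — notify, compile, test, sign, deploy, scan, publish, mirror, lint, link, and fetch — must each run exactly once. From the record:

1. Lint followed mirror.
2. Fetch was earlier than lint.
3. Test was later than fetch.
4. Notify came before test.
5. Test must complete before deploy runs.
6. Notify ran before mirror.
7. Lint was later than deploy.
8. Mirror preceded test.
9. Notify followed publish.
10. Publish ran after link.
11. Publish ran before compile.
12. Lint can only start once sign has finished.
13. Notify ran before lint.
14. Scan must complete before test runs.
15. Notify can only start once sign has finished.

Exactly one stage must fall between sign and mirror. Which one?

notify

Tracing the constraints gives sign → notify → mirror, so notify sits after sign and before mirror.
No other stage is forced both after sign and before mirror.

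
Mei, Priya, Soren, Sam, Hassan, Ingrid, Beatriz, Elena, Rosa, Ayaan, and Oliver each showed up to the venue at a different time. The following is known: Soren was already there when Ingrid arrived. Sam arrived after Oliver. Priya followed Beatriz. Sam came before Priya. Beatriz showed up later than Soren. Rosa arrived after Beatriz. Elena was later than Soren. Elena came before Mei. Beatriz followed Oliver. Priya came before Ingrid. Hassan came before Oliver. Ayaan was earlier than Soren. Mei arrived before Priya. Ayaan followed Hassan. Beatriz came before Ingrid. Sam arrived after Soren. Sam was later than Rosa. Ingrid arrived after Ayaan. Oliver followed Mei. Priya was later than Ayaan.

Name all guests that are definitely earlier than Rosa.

Directly stated before Rosa: Beatriz.
Ayaan reaches Rosa via Ayaan → Soren → Beatriz → Rosa.
Elena reaches Rosa via Elena → Mei → Oliver → Beatriz → Rosa.
Hassan reaches Rosa via Hassan → Oliver → Beatriz → Rosa.
Likewise Mei, Oliver, and Soren each reach Rosa by chaining the stated constraints.
No chain forces Ingrid (or any of the others) ahead of Rosa.

Ayaan, Beatriz, Elena, Hassan, Mei, Oliver, Soren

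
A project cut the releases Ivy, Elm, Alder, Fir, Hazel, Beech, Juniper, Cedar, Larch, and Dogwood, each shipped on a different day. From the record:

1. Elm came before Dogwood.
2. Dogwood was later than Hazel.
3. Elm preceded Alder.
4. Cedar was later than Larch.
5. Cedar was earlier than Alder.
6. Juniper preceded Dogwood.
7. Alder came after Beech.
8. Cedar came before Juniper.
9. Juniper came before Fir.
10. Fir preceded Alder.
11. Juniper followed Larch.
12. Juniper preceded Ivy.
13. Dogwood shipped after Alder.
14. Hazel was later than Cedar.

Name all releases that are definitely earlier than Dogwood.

Alder, Beech, Cedar, Elm, Fir, Hazel, Juniper, Larch

Directly stated before Dogwood: Alder, Elm, Hazel, and Juniper.
Beech reaches Dogwood via Beech → Alder → Dogwood.
Cedar reaches Dogwood via Cedar → Alder → Dogwood.
Fir reaches Dogwood via Fir → Alder → Dogwood.
Likewise Larch reaches Dogwood by chaining the stated constraints.
No chain forces Ivy ahead of Dogwood.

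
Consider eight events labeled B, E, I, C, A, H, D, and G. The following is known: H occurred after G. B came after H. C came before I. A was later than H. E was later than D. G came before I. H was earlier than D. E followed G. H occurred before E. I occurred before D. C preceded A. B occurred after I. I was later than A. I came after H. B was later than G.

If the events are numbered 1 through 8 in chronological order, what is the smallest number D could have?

6

A, C, G, H, and I must all come before D — 5 forced predecessors.
Nothing else is forced ahead of D, so its earliest slot is position 5 + 1 = 6.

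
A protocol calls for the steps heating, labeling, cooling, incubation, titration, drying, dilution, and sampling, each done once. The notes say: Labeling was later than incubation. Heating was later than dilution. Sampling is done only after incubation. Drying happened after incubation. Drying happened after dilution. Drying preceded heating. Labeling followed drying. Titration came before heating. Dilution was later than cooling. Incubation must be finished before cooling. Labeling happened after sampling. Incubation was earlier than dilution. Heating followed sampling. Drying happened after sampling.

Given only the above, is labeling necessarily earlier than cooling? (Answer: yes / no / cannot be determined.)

Tracing the constraints gives cooling → dilution → drying → labeling, so cooling must come before labeling.
That means labeling cannot be before cooling.

no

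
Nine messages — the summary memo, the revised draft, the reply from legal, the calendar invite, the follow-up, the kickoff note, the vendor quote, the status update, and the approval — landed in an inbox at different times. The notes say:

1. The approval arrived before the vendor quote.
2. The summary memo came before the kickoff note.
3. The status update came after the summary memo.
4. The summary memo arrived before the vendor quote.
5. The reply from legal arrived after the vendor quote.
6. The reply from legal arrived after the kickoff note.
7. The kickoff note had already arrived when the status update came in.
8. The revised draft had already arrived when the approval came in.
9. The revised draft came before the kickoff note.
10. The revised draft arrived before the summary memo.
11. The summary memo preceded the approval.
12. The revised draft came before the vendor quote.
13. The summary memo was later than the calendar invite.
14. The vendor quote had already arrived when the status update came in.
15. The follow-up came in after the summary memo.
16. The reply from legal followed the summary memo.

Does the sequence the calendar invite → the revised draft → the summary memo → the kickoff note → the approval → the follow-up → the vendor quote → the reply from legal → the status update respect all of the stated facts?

yes

Check each stated constraint against the proposed order — e.g. the summary memo is ahead of the reply from legal; the summary memo is ahead of the status update. Every pair is in the required order; nothing is violated.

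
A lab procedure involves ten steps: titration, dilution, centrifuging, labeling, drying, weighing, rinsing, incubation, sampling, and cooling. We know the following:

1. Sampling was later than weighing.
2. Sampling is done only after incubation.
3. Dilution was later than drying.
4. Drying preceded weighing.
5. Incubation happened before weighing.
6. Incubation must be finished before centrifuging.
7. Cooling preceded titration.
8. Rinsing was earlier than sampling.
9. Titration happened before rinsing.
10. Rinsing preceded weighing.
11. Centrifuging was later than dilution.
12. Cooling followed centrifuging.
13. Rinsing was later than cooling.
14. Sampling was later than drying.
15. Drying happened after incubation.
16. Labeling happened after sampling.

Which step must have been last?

labeling

Every other step has a chain of constraints placing it before labeling, so labeling is last.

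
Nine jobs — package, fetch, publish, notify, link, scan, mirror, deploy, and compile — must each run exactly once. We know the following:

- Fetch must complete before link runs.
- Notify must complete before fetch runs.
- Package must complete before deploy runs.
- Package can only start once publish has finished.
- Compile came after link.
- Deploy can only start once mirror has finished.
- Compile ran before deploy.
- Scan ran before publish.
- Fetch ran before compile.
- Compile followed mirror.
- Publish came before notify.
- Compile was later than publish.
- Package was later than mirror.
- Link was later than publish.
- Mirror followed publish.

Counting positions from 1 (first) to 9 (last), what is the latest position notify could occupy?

Notify must come before compile, deploy, fetch, and link — 4 stages forced after it.
Everything else can be placed before notify in some valid order, so notify can sit as late as position 9 − 4 = 5.

5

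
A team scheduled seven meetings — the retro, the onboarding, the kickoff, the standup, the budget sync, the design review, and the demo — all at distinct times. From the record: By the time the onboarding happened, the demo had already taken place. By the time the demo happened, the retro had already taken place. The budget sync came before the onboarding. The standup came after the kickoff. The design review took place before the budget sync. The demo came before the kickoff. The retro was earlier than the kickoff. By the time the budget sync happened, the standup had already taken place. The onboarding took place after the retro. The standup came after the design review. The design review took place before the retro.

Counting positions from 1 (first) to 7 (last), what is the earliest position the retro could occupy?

2

The design review must come before the retro — 1 forced predecessor.
Nothing else is forced ahead of the retro, so its earliest slot is position 1 + 1 = 2.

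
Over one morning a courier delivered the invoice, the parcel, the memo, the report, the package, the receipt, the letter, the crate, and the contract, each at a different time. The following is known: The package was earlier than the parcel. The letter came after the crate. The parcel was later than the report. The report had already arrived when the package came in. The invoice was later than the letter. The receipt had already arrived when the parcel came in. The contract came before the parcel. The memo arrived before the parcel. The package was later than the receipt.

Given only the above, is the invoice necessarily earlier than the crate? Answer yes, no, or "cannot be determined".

no

Tracing the constraints gives the crate → the letter → the invoice, so the crate must come before the invoice.
That means the invoice cannot be before the crate.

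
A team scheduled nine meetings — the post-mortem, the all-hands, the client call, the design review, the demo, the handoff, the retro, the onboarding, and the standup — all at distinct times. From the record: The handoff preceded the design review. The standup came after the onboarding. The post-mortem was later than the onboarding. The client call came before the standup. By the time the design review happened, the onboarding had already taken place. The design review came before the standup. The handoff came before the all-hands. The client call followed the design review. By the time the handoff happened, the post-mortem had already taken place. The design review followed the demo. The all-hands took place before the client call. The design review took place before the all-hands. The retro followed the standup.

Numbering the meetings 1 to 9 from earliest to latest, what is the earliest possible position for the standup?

8

The all-hands, the client call, the demo, the design review, the handoff, the onboarding, and the post-mortem must all come before the standup — 7 forced predecessors.
Nothing else is forced ahead of the standup, so its earliest slot is position 7 + 1 = 8.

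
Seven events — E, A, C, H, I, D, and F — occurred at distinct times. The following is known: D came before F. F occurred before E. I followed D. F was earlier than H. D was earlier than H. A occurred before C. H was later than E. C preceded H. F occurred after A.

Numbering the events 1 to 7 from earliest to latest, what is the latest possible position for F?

5

F must come before E and H — 2 events forced after it.
Everything else can be placed before F in some valid order, so F can sit as late as position 7 − 2 = 5.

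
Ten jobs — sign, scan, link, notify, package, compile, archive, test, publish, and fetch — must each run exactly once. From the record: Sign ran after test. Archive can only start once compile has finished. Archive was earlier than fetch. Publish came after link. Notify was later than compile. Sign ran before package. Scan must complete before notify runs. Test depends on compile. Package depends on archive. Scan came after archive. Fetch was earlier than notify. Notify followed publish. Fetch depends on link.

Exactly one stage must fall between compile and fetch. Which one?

archive

Tracing the constraints gives compile → archive → fetch, so archive sits after compile and before fetch.
No other stage is forced both after compile and before fetch.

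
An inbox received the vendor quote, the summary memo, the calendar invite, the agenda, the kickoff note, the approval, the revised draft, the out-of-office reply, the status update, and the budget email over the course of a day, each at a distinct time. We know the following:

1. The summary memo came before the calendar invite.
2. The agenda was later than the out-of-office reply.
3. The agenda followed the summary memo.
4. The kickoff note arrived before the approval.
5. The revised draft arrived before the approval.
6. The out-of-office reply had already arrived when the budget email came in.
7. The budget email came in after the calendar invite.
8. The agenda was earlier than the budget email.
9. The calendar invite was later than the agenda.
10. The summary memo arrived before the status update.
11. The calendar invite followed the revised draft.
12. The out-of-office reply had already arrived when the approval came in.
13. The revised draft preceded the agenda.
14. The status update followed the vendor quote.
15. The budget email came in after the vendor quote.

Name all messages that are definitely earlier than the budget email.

Directly stated before the budget email: the agenda, the calendar invite, the out-of-office reply, and the vendor quote.
The revised draft reaches the budget email via the revised draft → the agenda → the budget email.
The summary memo reaches the budget email via the summary memo → the agenda → the budget email.
No chain forces the kickoff note (or any of the others) ahead of the budget email.

the agenda, the calendar invite, the out-of-office reply, the revised draft, the summary memo, the vendor quote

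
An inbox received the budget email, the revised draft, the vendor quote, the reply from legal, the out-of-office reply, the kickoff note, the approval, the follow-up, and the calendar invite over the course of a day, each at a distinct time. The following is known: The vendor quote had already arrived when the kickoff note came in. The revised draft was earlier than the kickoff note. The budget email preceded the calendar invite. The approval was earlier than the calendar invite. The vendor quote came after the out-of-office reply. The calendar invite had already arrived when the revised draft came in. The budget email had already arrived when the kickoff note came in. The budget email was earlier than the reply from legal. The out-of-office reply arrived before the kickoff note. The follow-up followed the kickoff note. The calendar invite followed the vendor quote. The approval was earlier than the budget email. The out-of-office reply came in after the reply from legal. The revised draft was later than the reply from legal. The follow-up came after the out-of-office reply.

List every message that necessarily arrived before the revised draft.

Directly stated before the revised draft: the calendar invite and the reply from legal.
The approval reaches the revised draft via the approval → the calendar invite → the revised draft.
The budget email reaches the revised draft via the budget email → the calendar invite → the revised draft.
The out-of-office reply reaches the revised draft via the out-of-office reply → the vendor quote → the calendar invite → the revised draft.
Likewise the vendor quote reaches the revised draft by chaining the stated constraints.
No chain forces the follow-up (or any of the others) ahead of the revised draft.

the approval, the budget email, the calendar invite, the out-of-office reply, the reply from legal, the vendor quote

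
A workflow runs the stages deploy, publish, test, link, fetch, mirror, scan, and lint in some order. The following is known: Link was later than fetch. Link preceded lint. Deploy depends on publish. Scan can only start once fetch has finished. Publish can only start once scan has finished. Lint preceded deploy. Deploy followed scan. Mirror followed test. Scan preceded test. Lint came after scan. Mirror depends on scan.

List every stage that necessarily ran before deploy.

Directly stated before deploy: lint, publish, and scan.
Fetch reaches deploy via fetch → scan → deploy.
Link reaches deploy via link → lint → deploy.
No chain forces test (or any of the others) ahead of deploy.

fetch, link, lint, publish, scan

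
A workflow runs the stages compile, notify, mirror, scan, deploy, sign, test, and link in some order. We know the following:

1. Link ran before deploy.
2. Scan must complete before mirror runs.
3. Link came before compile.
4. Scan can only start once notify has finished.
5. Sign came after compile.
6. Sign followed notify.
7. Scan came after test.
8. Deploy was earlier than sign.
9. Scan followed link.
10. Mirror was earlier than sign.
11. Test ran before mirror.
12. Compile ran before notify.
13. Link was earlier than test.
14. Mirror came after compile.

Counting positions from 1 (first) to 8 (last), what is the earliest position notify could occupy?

Compile and link must both come before notify — 2 forced predecessors.
Nothing else is forced ahead of notify, so its earliest slot is position 2 + 1 = 3.

3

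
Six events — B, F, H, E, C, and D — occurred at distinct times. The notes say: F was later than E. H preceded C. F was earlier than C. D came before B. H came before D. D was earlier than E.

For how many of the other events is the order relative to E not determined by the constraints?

Forced before E: D and H; forced after E: C and F.
That leaves B with no forced order relative to E — 1.

1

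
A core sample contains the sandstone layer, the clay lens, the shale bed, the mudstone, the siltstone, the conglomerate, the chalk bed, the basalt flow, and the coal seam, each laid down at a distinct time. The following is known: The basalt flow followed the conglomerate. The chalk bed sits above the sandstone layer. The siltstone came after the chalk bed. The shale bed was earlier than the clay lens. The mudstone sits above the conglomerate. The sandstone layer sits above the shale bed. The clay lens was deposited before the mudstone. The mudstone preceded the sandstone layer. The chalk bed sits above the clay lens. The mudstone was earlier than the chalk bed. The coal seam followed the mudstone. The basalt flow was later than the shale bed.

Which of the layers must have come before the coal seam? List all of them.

Directly stated before the coal seam: the mudstone.
The clay lens reaches the coal seam via the clay lens → the mudstone → the coal seam.
The conglomerate reaches the coal seam via the conglomerate → the mudstone → the coal seam.
The shale bed reaches the coal seam via the shale bed → the clay lens → the mudstone → the coal seam.
No chain forces the siltstone (or any of the others) ahead of the coal seam.

the clay lens, the conglomerate, the mudstone, the shale bed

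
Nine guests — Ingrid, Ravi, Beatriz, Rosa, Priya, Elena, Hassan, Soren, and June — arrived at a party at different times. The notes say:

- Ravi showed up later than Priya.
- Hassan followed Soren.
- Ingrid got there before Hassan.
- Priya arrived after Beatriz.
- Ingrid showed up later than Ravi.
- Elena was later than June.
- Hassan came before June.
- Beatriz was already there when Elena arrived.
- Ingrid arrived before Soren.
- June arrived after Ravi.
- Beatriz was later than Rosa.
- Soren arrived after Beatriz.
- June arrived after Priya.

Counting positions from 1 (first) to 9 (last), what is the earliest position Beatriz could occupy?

Rosa must come before Beatriz — 1 forced predecessor.
Nothing else is forced ahead of Beatriz, so their earliest slot is position 1 + 1 = 2.

2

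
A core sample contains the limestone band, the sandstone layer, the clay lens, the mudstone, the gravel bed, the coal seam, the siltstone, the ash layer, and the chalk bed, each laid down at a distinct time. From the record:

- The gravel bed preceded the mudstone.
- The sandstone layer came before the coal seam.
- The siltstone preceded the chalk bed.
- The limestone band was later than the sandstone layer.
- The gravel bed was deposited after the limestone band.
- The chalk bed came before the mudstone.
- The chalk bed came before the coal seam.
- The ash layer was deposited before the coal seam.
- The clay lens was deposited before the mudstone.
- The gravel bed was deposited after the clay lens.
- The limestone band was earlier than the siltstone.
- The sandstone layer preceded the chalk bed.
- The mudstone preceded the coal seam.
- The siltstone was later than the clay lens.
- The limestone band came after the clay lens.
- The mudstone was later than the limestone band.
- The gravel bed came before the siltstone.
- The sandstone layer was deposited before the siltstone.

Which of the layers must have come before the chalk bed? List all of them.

the clay lens, the gravel bed, the limestone band, the sandstone layer, the siltstone

Directly stated before the chalk bed: the sandstone layer and the siltstone.
The clay lens reaches the chalk bed via the clay lens → the siltstone → the chalk bed.
The gravel bed reaches the chalk bed via the gravel bed → the siltstone → the chalk bed.
The limestone band reaches the chalk bed via the limestone band → the siltstone → the chalk bed.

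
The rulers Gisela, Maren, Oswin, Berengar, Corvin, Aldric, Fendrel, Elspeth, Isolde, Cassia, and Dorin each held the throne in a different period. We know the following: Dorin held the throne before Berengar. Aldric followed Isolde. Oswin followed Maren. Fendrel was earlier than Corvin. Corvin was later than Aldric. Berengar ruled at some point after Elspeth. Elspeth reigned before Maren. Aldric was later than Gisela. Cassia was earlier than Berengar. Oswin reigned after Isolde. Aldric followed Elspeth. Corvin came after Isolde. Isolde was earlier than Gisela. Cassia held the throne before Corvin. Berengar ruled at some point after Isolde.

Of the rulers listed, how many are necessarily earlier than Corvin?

6

Directly stated before Corvin: Aldric, Cassia, Fendrel, and Isolde.
Elspeth reaches Corvin via Elspeth → Aldric → Corvin.
Gisela reaches Corvin via Gisela → Aldric → Corvin.
That's Aldric, Cassia, Elspeth, Fendrel, Gisela, and Isolde — 6 in all.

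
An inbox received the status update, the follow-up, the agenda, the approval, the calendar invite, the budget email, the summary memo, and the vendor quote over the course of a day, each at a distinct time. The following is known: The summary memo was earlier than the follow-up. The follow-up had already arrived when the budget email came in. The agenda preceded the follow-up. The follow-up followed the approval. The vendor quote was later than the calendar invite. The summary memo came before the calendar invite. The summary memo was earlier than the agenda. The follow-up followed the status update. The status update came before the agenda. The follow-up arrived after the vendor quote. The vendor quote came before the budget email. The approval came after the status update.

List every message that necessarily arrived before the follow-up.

Directly stated before the follow-up: the agenda, the approval, the status update, the summary memo, and the vendor quote.
The calendar invite reaches the follow-up via the calendar invite → the vendor quote → the follow-up.

the agenda, the approval, the calendar invite, the status update, the summary memo, the vendor quote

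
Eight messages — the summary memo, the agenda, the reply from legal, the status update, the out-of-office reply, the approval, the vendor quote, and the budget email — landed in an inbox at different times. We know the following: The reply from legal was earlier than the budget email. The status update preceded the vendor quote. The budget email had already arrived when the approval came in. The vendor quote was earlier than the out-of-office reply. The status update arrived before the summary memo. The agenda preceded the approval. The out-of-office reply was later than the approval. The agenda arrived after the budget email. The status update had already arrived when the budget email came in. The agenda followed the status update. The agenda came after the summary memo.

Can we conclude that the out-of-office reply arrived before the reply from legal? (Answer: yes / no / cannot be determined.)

Tracing the constraints gives the reply from legal → the budget email → the approval → the out-of-office reply, so the reply from legal must come before the out-of-office reply.
That means the out-of-office reply cannot be before the reply from legal.

no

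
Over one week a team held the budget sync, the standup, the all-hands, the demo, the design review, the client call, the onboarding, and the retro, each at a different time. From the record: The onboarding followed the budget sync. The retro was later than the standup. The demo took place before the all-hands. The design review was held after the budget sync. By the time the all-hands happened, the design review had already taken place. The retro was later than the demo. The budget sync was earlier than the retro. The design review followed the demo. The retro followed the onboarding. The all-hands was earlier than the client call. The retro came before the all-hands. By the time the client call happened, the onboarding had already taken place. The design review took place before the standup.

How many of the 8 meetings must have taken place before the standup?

3

Directly stated before the standup: the design review.
The budget sync reaches the standup via the budget sync → the design review → the standup.
The demo reaches the standup via the demo → the design review → the standup.
That's the budget sync, the demo, and the design review — 3 in all.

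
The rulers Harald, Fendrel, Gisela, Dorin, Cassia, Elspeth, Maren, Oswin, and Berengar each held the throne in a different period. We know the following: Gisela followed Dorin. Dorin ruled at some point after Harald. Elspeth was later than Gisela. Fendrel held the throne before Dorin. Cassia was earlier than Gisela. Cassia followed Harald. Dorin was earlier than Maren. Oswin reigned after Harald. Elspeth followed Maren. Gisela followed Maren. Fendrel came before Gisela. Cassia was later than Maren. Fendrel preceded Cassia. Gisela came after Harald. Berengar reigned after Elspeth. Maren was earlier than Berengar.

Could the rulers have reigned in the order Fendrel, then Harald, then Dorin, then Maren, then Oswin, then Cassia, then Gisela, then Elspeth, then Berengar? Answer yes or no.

Check each stated constraint against the proposed order — e.g. Harald is ahead of Gisela; Fendrel is ahead of Gisela. Every pair is in the required order; nothing is violated.

yes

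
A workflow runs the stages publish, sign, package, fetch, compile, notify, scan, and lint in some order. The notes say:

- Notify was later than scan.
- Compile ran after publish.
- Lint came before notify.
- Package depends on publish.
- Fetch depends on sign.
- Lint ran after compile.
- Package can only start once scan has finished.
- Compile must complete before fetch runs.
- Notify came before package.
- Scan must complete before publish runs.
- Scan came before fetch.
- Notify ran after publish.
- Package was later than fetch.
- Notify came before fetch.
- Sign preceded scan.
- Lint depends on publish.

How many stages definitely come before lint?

Directly stated before lint: compile and publish.
Scan reaches lint via scan → publish → lint.
Sign reaches lint via sign → scan → publish → lint.
That's compile, publish, scan, and sign — 4 in all.

4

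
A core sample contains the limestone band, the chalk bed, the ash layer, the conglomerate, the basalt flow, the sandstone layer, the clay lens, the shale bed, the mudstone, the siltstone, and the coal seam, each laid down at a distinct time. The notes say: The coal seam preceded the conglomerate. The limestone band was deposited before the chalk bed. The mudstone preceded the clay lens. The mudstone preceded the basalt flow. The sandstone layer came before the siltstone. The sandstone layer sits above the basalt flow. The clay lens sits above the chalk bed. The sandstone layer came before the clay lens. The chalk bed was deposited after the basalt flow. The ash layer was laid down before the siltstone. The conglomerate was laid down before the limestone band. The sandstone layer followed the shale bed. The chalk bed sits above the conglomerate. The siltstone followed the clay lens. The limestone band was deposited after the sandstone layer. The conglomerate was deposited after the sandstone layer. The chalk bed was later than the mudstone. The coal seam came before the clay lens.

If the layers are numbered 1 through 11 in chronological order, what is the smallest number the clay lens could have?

9

The basalt flow, the chalk bed, the coal seam, the conglomerate, the limestone band, the mudstone, the sandstone layer, and the shale bed must all come before the clay lens — 8 forced predecessors.
Nothing else is forced ahead of the clay lens, so its earliest slot is position 8 + 1 = 9.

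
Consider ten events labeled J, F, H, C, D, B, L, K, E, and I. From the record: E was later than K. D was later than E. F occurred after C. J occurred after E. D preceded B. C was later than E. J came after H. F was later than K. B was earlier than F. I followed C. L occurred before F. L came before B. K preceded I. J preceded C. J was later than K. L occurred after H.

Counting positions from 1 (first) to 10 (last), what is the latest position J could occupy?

J must come before C, F, and I — 3 events forced after it.
Everything else can be placed before J in some valid order, so J can sit as late as position 10 − 3 = 7.

7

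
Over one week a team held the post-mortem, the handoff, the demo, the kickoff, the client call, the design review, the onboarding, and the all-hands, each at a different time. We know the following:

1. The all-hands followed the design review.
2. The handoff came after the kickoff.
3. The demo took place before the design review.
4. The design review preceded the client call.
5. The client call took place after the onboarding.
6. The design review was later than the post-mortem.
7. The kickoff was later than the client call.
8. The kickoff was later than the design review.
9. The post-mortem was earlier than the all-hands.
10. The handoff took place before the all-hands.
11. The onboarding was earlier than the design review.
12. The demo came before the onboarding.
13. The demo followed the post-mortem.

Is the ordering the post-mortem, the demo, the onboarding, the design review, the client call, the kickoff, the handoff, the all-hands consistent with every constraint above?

yes

Check each stated constraint against the proposed order — e.g. the design review is ahead of the all-hands; the post-mortem is ahead of the all-hands. Every pair is in the required order; nothing is violated.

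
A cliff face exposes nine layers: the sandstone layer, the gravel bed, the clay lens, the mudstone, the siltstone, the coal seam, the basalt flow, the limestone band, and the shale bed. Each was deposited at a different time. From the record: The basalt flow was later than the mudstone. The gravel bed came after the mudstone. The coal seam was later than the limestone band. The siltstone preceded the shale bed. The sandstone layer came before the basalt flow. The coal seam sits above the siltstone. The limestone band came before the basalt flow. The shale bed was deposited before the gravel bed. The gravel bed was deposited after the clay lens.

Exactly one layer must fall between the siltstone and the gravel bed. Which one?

Tracing the constraints gives the siltstone → the shale bed → the gravel bed, so the shale bed sits after the siltstone and before the gravel bed.
No other layer is forced both after the siltstone and before the gravel bed.

the shale bed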